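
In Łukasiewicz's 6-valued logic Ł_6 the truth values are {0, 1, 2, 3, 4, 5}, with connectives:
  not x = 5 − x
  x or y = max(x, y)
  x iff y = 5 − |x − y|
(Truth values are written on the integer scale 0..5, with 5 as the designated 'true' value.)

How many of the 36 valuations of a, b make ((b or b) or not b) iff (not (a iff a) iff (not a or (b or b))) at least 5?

6

value 5: 6 assignments (counts)
value 4: 7 assignments
value 3: 4 assignments
value 2: 9 assignments
value 1: 3 assignments
value 0: 7 assignments
So 6 of the 36 assignments meet the threshold.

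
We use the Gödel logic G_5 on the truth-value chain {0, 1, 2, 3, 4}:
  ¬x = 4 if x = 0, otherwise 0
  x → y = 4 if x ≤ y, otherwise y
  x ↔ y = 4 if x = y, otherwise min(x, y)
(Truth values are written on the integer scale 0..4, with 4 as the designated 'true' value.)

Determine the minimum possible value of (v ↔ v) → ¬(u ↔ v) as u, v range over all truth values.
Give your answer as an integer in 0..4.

0

Take u = 0, v = 0:
v ↔ v = 0 ↔ 0 = 4
u ↔ v = 0 ↔ 0 = 4
¬(u ↔ v) = ¬4 = 0
(v ↔ v) → ¬(u ↔ v) = 4 → 0 = 0
No assignment yields a value below 0, so this is the minimum.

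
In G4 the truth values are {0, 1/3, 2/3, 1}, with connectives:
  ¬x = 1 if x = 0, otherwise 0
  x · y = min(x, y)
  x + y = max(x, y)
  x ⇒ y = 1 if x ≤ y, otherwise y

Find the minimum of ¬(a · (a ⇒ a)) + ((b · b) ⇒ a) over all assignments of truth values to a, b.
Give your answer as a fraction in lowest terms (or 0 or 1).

1/3

Take a = 1/3, b = 2/3:
a ⇒ a = 1/3 ⇒ 1/3 = 1
a · (a ⇒ a) = 1/3 · 1 = 1/3
¬(a · (a ⇒ a)) = ¬1/3 = 0
b · b = 2/3 · 2/3 = 2/3
(b · b) ⇒ a = 2/3 ⇒ 1/3 = 1/3
¬(a · (a ⇒ a)) + ((b · b) ⇒ a) = 0 + 1/3 = 1/3
No assignment yields a value below 1/3, so this is the minimum.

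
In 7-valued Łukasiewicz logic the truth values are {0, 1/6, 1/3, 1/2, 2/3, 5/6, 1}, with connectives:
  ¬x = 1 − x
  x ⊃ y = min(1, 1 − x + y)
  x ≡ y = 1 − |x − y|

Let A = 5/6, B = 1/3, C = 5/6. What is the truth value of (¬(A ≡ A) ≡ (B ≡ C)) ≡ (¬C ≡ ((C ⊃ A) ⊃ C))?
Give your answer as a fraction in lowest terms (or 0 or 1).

5/6

A ≡ A = 5/6 ≡ 5/6 = 1
¬(A ≡ A) = ¬1 = 0
B ≡ C = 1/3 ≡ 5/6 = 1/2
¬(A ≡ A) ≡ (B ≡ C) = 0 ≡ 1/2 = 1/2
¬C = ¬5/6 = 1/6
C ⊃ A = 5/6 ⊃ 5/6 = 1
(C ⊃ A) ⊃ C = 1 ⊃ 5/6 = 5/6
¬C ≡ ((C ⊃ A) ⊃ C) = 1/6 ≡ 5/6 = 1/3
(¬(A ≡ A) ≡ (B ≡ C)) ≡ (¬C ≡ ((C ⊃ A) ⊃ C)) = 1/2 ≡ 1/3 = 5/6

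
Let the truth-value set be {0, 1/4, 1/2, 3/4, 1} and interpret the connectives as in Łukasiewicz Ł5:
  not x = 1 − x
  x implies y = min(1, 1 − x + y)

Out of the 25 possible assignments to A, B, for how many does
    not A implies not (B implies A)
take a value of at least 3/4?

16

value 1: 9 assignments (counts)
value 3/4: 7 assignments (counts)
value 1/2: 5 assignments
value 1/4: 3 assignments
value 0: 1 assignment
So 16 of the 25 assignments meet the threshold.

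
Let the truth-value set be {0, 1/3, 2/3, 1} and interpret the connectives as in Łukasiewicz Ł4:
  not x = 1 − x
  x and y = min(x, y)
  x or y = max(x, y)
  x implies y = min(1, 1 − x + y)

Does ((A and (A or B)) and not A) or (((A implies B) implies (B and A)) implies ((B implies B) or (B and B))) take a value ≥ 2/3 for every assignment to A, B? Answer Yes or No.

Yes

A = 0, B = 0 ↦ 1
A = 0, B = 1/3 ↦ 1
A = 0, B = 2/3 ↦ 1
A = 0, B = 1 ↦ 1
A = 1/3, B = 0 ↦ 1
A = 1/3, B = 1/3 ↦ 1
A = 1/3, B = 2/3 ↦ 1
A = 1/3, B = 1 ↦ 1
A = 2/3, B = 0 ↦ 1
A = 2/3, B = 1/3 ↦ 1
A = 2/3, B = 2/3 ↦ 1
A = 2/3, B = 1 ↦ 1
A = 1, B = 0 ↦ 1
A = 1, B = 1/3 ↦ 1
A = 1, B = 2/3 ↦ 1
A = 1, B = 1 ↦ 1
Every assignment gives a value ≥ 2/3.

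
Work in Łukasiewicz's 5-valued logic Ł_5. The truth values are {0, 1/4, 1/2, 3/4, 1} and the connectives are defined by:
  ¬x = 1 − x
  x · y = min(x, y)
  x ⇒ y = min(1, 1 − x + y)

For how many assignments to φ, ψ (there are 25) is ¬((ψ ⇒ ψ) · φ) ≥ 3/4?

10

value 1: 5 assignments (counts)
value 3/4: 5 assignments (counts)
value 1/2: 5 assignments
value 1/4: 5 assignments
value 0: 5 assignments
So 10 of the 25 assignments meet the threshold.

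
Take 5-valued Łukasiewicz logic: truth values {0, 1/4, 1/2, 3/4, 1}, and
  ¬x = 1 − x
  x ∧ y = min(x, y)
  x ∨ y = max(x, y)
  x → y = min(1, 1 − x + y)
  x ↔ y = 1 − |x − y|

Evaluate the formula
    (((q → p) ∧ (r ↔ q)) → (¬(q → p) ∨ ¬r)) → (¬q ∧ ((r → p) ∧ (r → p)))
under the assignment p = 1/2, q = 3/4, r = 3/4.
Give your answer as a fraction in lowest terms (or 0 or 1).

3/4

q → p = 3/4 → 1/2 = 3/4
r ↔ q = 3/4 ↔ 3/4 = 1
(q → p) ∧ (r ↔ q) = 3/4 ∧ 1 = 3/4
q → p = 3/4 → 1/2 = 3/4
¬(q → p) = ¬3/4 = 1/4
¬r = ¬3/4 = 1/4
¬(q → p) ∨ ¬r = 1/4 ∨ 1/4 = 1/4
((q → p) ∧ (r ↔ q)) → (¬(q → p) ∨ ¬r) = 3/4 → 1/4 = 1/2
¬q = ¬3/4 = 1/4
r → p = 3/4 → 1/2 = 3/4
r → p = 3/4 → 1/2 = 3/4
(r → p) ∧ (r → p) = 3/4 ∧ 3/4 = 3/4
¬q ∧ ((r → p) ∧ (r → p)) = 1/4 ∧ 3/4 = 1/4
(((q → p) ∧ (r ↔ q)) → (¬(q → p) ∨ ¬r)) → (¬q ∧ ((r → p) ∧ (r → p))) = 1/2 → 1/4 = 3/4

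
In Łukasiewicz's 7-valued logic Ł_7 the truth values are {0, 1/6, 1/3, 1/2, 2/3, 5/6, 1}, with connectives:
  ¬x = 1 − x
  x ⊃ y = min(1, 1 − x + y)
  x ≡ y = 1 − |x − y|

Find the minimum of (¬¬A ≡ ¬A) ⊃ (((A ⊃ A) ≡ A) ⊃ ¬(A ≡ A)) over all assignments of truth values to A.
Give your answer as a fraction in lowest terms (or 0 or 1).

Take A = 1/2:
¬A = ¬1/2 = 1/2
¬¬A = ¬1/2 = 1/2
¬A = ¬1/2 = 1/2
¬¬A ≡ ¬A = 1/2 ≡ 1/2 = 1
A ⊃ A = 1/2 ⊃ 1/2 = 1
(A ⊃ A) ≡ A = 1 ≡ 1/2 = 1/2
A ≡ A = 1/2 ≡ 1/2 = 1
¬(A ≡ A) = ¬1 = 0
((A ⊃ A) ≡ A) ⊃ ¬(A ≡ A) = 1/2 ⊃ 0 = 1/2
(¬¬A ≡ ¬A) ⊃ (((A ⊃ A) ≡ A) ⊃ ¬(A ≡ A)) = 1 ⊃ 1/2 = 1/2
No assignment yields a value below 1/2, so this is the minimum.

1/2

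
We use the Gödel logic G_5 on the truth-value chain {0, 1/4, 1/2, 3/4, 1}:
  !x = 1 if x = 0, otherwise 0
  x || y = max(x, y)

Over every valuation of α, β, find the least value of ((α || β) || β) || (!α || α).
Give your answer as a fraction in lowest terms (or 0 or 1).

1/4

Take α = 1/4, β = 0:
α || β = 1/4 || 0 = 1/4
(α || β) || β = 1/4 || 0 = 1/4
!α = !1/4 = 0
!α || α = 0 || 1/4 = 1/4
((α || β) || β) || (!α || α) = 1/4 || 1/4 = 1/4
No assignment yields a value below 1/4, so this is the minimum.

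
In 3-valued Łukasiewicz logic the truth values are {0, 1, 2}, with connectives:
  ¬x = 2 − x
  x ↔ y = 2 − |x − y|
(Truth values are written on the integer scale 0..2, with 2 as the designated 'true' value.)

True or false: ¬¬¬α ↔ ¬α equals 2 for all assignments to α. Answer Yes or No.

α = 0 ↦ 2
α = 1 ↦ 2
α = 2 ↦ 2
Every assignment gives a value ≥ 2.

Yes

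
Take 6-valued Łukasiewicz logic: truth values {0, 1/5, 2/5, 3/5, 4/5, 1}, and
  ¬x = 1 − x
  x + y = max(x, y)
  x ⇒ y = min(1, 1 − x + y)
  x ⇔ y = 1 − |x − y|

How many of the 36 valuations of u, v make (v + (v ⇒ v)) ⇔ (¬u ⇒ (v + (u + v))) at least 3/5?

value 1: 24 assignments (counts)
value 4/5: 5 assignments (counts)
value 3/5: 2 assignments (counts)
value 2/5: 3 assignments
value 1/5: 1 assignment
value 0: 1 assignment
So 31 of the 36 assignments meet the threshold.

31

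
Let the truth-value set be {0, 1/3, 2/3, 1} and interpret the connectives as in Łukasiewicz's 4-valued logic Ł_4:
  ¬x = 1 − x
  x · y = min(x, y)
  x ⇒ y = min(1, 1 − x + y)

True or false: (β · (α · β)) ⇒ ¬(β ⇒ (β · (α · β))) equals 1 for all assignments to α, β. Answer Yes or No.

No

Counterexample: take α = 1/3, β = 1/3.
α · β = 1/3 · 1/3 = 1/3
β · (α · β) = 1/3 · 1/3 = 1/3
β ⇒ (β · (α · β)) = 1/3 ⇒ 1/3 = 1
¬(β ⇒ (β · (α · β))) = ¬1 = 0
(β · (α · β)) ⇒ ¬(β ⇒ (β · (α · β))) = 1/3 ⇒ 0 = 2/3
This gives 2/3 ≠ 1.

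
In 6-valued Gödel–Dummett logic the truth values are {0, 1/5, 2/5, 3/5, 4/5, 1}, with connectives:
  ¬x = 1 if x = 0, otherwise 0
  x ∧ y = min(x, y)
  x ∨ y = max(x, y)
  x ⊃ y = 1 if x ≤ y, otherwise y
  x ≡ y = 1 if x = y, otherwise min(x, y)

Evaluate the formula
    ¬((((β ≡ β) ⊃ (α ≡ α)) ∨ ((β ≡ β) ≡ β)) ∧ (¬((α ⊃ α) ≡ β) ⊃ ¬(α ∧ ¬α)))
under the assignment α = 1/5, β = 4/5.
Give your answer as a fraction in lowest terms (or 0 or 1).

β ≡ β = 4/5 ≡ 4/5 = 1
α ≡ α = 1/5 ≡ 1/5 = 1
(β ≡ β) ⊃ (α ≡ α) = 1 ⊃ 1 = 1
β ≡ β = 4/5 ≡ 4/5 = 1
(β ≡ β) ≡ β = 1 ≡ 4/5 = 4/5
((β ≡ β) ⊃ (α ≡ α)) ∨ ((β ≡ β) ≡ β) = 1 ∨ 4/5 = 1
α ⊃ α = 1/5 ⊃ 1/5 = 1
(α ⊃ α) ≡ β = 1 ≡ 4/5 = 4/5
¬((α ⊃ α) ≡ β) = ¬4/5 = 0
¬α = ¬1/5 = 0
α ∧ ¬α = 1/5 ∧ 0 = 0
¬(α ∧ ¬α) = ¬0 = 1
¬((α ⊃ α) ≡ β) ⊃ ¬(α ∧ ¬α) = 0 ⊃ 1 = 1
(((β ≡ β) ⊃ (α ≡ α)) ∨ ((β ≡ β) ≡ β)) ∧ (¬((α ⊃ α) ≡ β) ⊃ ¬(α ∧ ¬α)) = 1 ∧ 1 = 1
¬((((β ≡ β) ⊃ (α ≡ α)) ∨ ((β ≡ β) ≡ β)) ∧ (¬((α ⊃ α) ≡ β) ⊃ ¬(α ∧ ¬α))) = ¬1 = 0

0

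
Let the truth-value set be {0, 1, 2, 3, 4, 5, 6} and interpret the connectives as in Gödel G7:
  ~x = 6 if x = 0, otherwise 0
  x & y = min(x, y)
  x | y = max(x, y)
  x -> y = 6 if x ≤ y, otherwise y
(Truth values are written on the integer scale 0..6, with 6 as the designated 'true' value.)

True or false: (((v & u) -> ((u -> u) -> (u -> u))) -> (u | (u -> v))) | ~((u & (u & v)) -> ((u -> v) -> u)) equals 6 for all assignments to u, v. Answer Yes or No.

No

Counterexample: take u = 1, v = 0.
v & u = 0 & 1 = 0
u -> u = 1 -> 1 = 6
u -> u = 1 -> 1 = 6
(u -> u) -> (u -> u) = 6 -> 6 = 6
(v & u) -> ((u -> u) -> (u -> u)) = 0 -> 6 = 6
u -> v = 1 -> 0 = 0
u | (u -> v) = 1 | 0 = 1
((v & u) -> ((u -> u) -> (u -> u))) -> (u | (u -> v)) = 6 -> 1 = 1
u & v = 1 & 0 = 0
u & (u & v) = 1 & 0 = 0
u -> v = 1 -> 0 = 0
(u -> v) -> u = 0 -> 1 = 6
(u & (u & v)) -> ((u -> v) -> u) = 0 -> 6 = 6
~((u & (u & v)) -> ((u -> v) -> u)) = ~6 = 0
(((v & u) -> ((u -> u) -> (u -> u))) -> (u | (u -> v))) | ~((u & (u & v)) -> ((u -> v) -> u)) = 1 | 0 = 1
This gives 1 ≠ 6.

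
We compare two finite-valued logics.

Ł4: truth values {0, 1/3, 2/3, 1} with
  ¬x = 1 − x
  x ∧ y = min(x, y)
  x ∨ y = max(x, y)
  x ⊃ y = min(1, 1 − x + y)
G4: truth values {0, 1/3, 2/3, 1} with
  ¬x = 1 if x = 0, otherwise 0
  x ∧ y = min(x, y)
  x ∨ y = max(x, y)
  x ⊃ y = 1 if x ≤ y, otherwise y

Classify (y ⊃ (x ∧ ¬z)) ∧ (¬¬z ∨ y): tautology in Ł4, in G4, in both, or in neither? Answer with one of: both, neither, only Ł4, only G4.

neither

In Ł4: at x = 0, y = 0, z = 0 the value is 0 — not a tautology.
In G4: at x = 0, y = 0, z = 0 the value is 0 — not a tautology.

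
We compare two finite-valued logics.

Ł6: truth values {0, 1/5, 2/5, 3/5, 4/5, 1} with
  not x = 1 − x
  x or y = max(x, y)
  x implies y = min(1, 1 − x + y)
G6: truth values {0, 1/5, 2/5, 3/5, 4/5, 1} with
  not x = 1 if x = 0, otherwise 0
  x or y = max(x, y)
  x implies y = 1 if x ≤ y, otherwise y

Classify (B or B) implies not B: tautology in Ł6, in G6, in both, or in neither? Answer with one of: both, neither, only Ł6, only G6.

In Ł6: at B = 3/5 the value is 4/5 — not a tautology.
In G6: at B = 1/5 the value is 0 — not a tautology.

neither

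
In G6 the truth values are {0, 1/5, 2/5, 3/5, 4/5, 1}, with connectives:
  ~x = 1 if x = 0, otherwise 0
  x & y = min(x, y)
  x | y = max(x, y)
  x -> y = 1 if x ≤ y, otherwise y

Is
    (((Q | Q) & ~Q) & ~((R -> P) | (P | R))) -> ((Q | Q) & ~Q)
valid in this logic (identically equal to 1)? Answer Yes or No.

At P = 1, Q = 1, R = 2/5, for instance:
Q | Q = 1 | 1 = 1
~Q = ~1 = 0
(Q | Q) & ~Q = 1 & 0 = 0
R -> P = 2/5 -> 1 = 1
P | R = 1 | 2/5 = 1
(R -> P) | (P | R) = 1 | 1 = 1
~((R -> P) | (P | R)) = ~1 = 0
((Q | Q) & ~Q) & ~((R -> P) | (P | R)) = 0 & 0 = 0
(((Q | Q) & ~Q) & ~((R -> P) | (P | R))) -> ((Q | Q) & ~Q) = 0 -> 0 = 1
and checking the remaining 215 assignments likewise gives ≥ 1 in every case.

Yes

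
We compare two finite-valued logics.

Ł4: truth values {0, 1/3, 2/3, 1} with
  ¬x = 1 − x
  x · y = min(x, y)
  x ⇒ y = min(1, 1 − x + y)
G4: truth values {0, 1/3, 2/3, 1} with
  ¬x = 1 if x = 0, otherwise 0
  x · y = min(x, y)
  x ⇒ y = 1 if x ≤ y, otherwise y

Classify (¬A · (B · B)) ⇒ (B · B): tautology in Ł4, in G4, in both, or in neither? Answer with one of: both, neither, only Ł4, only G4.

both

In Ł4: every assignment gives 1 — tautology.
In G4: every assignment gives 1 — tautology.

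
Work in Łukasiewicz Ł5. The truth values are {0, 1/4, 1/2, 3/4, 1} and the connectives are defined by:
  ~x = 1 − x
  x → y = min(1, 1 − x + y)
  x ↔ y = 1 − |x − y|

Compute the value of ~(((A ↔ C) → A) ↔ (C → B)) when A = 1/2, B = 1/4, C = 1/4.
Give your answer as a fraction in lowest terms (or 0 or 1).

A ↔ C = 1/2 ↔ 1/4 = 3/4
(A ↔ C) → A = 3/4 → 1/2 = 3/4
C → B = 1/4 → 1/4 = 1
((A ↔ C) → A) ↔ (C → B) = 3/4 ↔ 1 = 3/4
~(((A ↔ C) → A) ↔ (C → B)) = ~3/4 = 1/4

1/4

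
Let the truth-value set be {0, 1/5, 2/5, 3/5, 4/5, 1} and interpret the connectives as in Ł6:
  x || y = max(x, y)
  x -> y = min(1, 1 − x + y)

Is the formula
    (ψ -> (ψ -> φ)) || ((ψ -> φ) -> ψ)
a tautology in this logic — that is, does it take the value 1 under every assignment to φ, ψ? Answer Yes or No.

At φ = 1/5, ψ = 1, for instance:
ψ -> φ = 1 -> 1/5 = 1/5
ψ -> (ψ -> φ) = 1 -> 1/5 = 1/5
(ψ -> φ) -> ψ = 1/5 -> 1 = 1
(ψ -> (ψ -> φ)) || ((ψ -> φ) -> ψ) = 1/5 || 1 = 1
and checking the remaining 35 assignments likewise gives ≥ 1 in every case.

Yes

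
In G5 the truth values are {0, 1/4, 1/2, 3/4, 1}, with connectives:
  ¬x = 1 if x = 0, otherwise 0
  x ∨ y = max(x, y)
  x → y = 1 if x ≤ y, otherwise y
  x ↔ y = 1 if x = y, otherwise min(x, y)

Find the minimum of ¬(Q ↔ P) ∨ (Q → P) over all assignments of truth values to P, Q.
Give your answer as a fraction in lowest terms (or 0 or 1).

1/4

Take P = 1/4, Q = 1/2:
Q ↔ P = 1/2 ↔ 1/4 = 1/4
¬(Q ↔ P) = ¬1/4 = 0
Q → P = 1/2 → 1/4 = 1/4
¬(Q ↔ P) ∨ (Q → P) = 0 ∨ 1/4 = 1/4
No assignment yields a value below 1/4, so this is the minimum.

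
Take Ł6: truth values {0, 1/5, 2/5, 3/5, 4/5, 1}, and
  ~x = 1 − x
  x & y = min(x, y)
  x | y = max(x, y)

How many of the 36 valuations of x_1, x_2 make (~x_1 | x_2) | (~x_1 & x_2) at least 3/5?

27

value 1: 11 assignments (counts)
value 4/5: 9 assignments (counts)
value 3/5: 7 assignments (counts)
value 2/5: 5 assignments
value 1/5: 3 assignments
value 0: 1 assignment
So 27 of the 36 assignments meet the threshold.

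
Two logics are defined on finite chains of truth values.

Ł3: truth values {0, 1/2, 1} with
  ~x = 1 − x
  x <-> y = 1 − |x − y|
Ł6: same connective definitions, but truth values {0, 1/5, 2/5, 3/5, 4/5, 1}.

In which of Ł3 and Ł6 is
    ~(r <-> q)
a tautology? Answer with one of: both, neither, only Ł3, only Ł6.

In Ł3: at q = 0, r = 0 the value is 0 — not a tautology.
In Ł6: at q = 0, r = 0 the value is 0 — not a tautology.

neither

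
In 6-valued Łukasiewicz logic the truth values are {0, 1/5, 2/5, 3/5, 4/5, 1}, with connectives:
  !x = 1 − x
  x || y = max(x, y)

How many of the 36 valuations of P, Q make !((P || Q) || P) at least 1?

1

value 1: 1 assignment (counts)
value 4/5: 3 assignments
value 3/5: 5 assignments
value 2/5: 7 assignments
value 1/5: 9 assignments
value 0: 11 assignments
So 1 of the 36 assignments meets the threshold.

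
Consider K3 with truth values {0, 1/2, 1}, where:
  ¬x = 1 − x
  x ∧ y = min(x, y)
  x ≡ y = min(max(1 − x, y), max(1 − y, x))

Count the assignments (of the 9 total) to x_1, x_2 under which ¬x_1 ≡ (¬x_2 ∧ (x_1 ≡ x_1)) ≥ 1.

2

x_1 = 0, x_2 = 0 ↦ 1  ≥
x_1 = 0, x_2 = 1/2 ↦ 1/2  <
x_1 = 0, x_2 = 1 ↦ 0  <
x_1 = 1/2, x_2 = 0 ↦ 1/2  <
x_1 = 1/2, x_2 = 1/2 ↦ 1/2  <
x_1 = 1/2, x_2 = 1 ↦ 1/2  <
x_1 = 1, x_2 = 0 ↦ 0  <
x_1 = 1, x_2 = 1/2 ↦ 1/2  <
x_1 = 1, x_2 = 1 ↦ 1  ≥
So 2 of the 9 assignments meet the threshold.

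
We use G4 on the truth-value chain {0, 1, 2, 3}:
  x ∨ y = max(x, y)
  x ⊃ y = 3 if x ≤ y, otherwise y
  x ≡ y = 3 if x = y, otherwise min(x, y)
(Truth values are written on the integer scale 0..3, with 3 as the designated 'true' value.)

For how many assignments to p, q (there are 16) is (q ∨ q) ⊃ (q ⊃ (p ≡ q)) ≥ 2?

p = 0, q = 0 ↦ 3  ≥
p = 0, q = 1 ↦ 0  <
p = 0, q = 2 ↦ 0  <
p = 0, q = 3 ↦ 0  <
p = 1, q = 0 ↦ 3  ≥
p = 1, q = 1 ↦ 3  ≥
p = 1, q = 2 ↦ 1  <
p = 1, q = 3 ↦ 1  <
p = 2, q = 0 ↦ 3  ≥
p = 2, q = 1 ↦ 3  ≥
p = 2, q = 2 ↦ 3  ≥
p = 2, q = 3 ↦ 2  ≥
p = 3, q = 0 ↦ 3  ≥
p = 3, q = 1 ↦ 3  ≥
p = 3, q = 2 ↦ 3  ≥
p = 3, q = 3 ↦ 3  ≥
So 11 of the 16 assignments meet the threshold.

11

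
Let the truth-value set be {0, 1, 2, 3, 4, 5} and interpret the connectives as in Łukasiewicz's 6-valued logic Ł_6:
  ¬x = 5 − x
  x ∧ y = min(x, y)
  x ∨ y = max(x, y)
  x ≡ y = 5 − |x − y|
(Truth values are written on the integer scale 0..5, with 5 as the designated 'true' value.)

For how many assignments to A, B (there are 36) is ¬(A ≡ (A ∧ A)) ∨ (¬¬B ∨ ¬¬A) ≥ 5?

11

value 5: 11 assignments (counts)
value 4: 9 assignments
value 3: 7 assignments
value 2: 5 assignments
value 1: 3 assignments
value 0: 1 assignment
So 11 of the 36 assignments meet the threshold.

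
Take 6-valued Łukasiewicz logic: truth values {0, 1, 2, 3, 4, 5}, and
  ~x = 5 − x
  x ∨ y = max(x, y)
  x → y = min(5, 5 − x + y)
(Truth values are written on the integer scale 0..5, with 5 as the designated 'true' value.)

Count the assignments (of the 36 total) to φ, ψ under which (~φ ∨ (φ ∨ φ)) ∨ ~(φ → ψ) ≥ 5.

12

value 5: 12 assignments (counts)
value 4: 12 assignments
value 3: 12 assignments
So 12 of the 36 assignments meet the threshold.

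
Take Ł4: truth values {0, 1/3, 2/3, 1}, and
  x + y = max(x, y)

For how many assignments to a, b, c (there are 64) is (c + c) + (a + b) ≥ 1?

value 1: 37 assignments (counts)
value 2/3: 19 assignments
value 1/3: 7 assignments
value 0: 1 assignment
So 37 of the 64 assignments meet the threshold.

37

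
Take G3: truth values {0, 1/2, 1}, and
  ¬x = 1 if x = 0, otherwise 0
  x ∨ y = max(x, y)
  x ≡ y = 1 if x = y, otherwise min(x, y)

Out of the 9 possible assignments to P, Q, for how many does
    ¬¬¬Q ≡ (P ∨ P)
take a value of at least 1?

P = 0, Q = 0 ↦ 0  <
P = 0, Q = 1/2 ↦ 1  ≥
P = 0, Q = 1 ↦ 1  ≥
P = 1/2, Q = 0 ↦ 1/2  <
P = 1/2, Q = 1/2 ↦ 0  <
P = 1/2, Q = 1 ↦ 0  <
P = 1, Q = 0 ↦ 1  ≥
P = 1, Q = 1/2 ↦ 0  <
P = 1, Q = 1 ↦ 0  <
So 3 of the 9 assignments meet the threshold.

3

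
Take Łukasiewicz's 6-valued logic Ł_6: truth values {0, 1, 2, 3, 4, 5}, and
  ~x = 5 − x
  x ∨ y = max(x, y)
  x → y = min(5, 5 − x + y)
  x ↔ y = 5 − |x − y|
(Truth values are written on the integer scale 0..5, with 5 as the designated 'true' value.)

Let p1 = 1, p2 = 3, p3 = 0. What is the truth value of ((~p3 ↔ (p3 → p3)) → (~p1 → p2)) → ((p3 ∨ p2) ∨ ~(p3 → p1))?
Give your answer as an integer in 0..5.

~p3 = ~0 = 5
p3 → p3 = 0 → 0 = 5
~p3 ↔ (p3 → p3) = 5 ↔ 5 = 5
~p1 = ~1 = 4
~p1 → p2 = 4 → 3 = 4
(~p3 ↔ (p3 → p3)) → (~p1 → p2) = 5 → 4 = 4
p3 ∨ p2 = 0 ∨ 3 = 3
p3 → p1 = 0 → 1 = 5
~(p3 → p1) = ~5 = 0
(p3 ∨ p2) ∨ ~(p3 → p1) = 3 ∨ 0 = 3
((~p3 ↔ (p3 → p3)) → (~p1 → p2)) → ((p3 ∨ p2) ∨ ~(p3 → p1)) = 4 → 3 = 4

4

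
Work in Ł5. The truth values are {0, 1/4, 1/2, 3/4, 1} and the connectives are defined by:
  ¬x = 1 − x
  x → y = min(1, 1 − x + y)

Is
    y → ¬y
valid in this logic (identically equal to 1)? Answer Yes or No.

No

Counterexample: take y = 3/4.
¬y = ¬3/4 = 1/4
y → ¬y = 3/4 → 1/4 = 1/2
This gives 1/2 ≠ 1.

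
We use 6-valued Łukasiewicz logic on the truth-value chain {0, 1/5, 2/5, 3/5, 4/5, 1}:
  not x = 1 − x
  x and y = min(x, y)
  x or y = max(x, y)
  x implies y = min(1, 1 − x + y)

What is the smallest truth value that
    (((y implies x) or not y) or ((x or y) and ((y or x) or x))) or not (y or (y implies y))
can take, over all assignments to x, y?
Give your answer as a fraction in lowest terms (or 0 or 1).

3/5

Take x = 0, y = 2/5:
y implies x = 2/5 implies 0 = 3/5
not y = not 2/5 = 3/5
(y implies x) or not y = 3/5 or 3/5 = 3/5
x or y = 0 or 2/5 = 2/5
y or x = 2/5 or 0 = 2/5
(y or x) or x = 2/5 or 0 = 2/5
(x or y) and ((y or x) or x) = 2/5 and 2/5 = 2/5
((y implies x) or not y) or ((x or y) and ((y or x) or x)) = 3/5 or 2/5 = 3/5
y implies y = 2/5 implies 2/5 = 1
y or (y implies y) = 2/5 or 1 = 1
not (y or (y implies y)) = not 1 = 0
(((y implies x) or not y) or ((x or y) and ((y or x) or x))) or not (y or (y implies y)) = 3/5 or 0 = 3/5
No assignment yields a value below 3/5, so this is the minimum.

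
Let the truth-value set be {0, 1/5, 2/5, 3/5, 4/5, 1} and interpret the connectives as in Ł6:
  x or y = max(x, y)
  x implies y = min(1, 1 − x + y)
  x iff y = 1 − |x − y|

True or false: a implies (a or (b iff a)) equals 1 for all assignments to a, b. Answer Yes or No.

At a = 4/5, b = 0, for instance:
b iff a = 0 iff 4/5 = 1/5
a or (b iff a) = 4/5 or 1/5 = 4/5
a implies (a or (b iff a)) = 4/5 implies 4/5 = 1
and checking the remaining 35 assignments likewise gives ≥ 1 in every case.

Yes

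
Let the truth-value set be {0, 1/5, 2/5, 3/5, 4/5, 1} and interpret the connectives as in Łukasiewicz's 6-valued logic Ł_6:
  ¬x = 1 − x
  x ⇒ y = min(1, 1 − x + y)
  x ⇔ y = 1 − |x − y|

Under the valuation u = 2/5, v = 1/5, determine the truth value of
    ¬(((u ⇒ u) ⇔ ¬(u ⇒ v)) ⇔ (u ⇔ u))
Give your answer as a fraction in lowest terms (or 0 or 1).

u ⇒ u = 2/5 ⇒ 2/5 = 1
u ⇒ v = 2/5 ⇒ 1/5 = 4/5
¬(u ⇒ v) = ¬4/5 = 1/5
(u ⇒ u) ⇔ ¬(u ⇒ v) = 1 ⇔ 1/5 = 1/5
u ⇔ u = 2/5 ⇔ 2/5 = 1
((u ⇒ u) ⇔ ¬(u ⇒ v)) ⇔ (u ⇔ u) = 1/5 ⇔ 1 = 1/5
¬(((u ⇒ u) ⇔ ¬(u ⇒ v)) ⇔ (u ⇔ u)) = ¬1/5 = 4/5

4/5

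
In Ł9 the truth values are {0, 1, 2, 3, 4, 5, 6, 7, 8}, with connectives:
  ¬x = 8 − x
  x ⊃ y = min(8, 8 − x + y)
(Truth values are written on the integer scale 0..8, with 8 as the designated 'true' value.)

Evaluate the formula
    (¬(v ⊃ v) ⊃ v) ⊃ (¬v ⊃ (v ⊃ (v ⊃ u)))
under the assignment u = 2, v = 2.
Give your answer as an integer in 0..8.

8

v ⊃ v = 2 ⊃ 2 = 8
¬(v ⊃ v) = ¬8 = 0
¬(v ⊃ v) ⊃ v = 0 ⊃ 2 = 8
¬v = ¬2 = 6
v ⊃ u = 2 ⊃ 2 = 8
v ⊃ (v ⊃ u) = 2 ⊃ 8 = 8
¬v ⊃ (v ⊃ (v ⊃ u)) = 6 ⊃ 8 = 8
(¬(v ⊃ v) ⊃ v) ⊃ (¬v ⊃ (v ⊃ (v ⊃ u))) = 8 ⊃ 8 = 8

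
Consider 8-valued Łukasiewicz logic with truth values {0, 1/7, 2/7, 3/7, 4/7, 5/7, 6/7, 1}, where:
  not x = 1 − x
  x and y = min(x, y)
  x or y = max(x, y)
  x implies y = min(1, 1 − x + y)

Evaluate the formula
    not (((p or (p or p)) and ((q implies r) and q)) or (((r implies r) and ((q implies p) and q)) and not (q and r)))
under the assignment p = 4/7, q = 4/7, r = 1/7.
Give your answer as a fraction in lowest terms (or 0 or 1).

p or p = 4/7 or 4/7 = 4/7
p or (p or p) = 4/7 or 4/7 = 4/7
q implies r = 4/7 implies 1/7 = 4/7
(q implies r) and q = 4/7 and 4/7 = 4/7
(p or (p or p)) and ((q implies r) and q) = 4/7 and 4/7 = 4/7
r implies r = 1/7 implies 1/7 = 1
q implies p = 4/7 implies 4/7 = 1
(q implies p) and q = 1 and 4/7 = 4/7
(r implies r) and ((q implies p) and q) = 1 and 4/7 = 4/7
q and r = 4/7 and 1/7 = 1/7
not (q and r) = not 1/7 = 6/7
((r implies r) and ((q implies p) and q)) and not (q and r) = 4/7 and 6/7 = 4/7
((p or (p or p)) and ((q implies r) and q)) or (((r implies r) and ((q implies p) and q)) and not (q and r)) = 4/7 or 4/7 = 4/7
not (((p or (p or p)) and ((q implies r) and q)) or (((r implies r) and ((q implies p) and q)) and not (q and r))) = not 4/7 = 3/7

3/7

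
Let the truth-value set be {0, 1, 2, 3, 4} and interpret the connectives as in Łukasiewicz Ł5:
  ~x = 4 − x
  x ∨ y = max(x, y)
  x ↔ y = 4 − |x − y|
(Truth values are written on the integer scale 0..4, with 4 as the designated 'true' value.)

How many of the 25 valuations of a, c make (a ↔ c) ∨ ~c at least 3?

18

value 4: 9 assignments (counts)
value 3: 9 assignments (counts)
value 2: 4 assignments
value 1: 2 assignments
value 0: 1 assignment
So 18 of the 25 assignments meet the threshold.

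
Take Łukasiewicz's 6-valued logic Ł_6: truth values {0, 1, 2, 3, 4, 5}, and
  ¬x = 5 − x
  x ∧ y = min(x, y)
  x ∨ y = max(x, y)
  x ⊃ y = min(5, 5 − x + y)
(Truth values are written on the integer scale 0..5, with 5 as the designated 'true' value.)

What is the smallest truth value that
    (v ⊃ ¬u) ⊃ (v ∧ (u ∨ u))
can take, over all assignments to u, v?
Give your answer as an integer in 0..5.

0

Take u = 0, v = 0:
¬u = ¬0 = 5
v ⊃ ¬u = 0 ⊃ 5 = 5
u ∨ u = 0 ∨ 0 = 0
v ∧ (u ∨ u) = 0 ∧ 0 = 0
(v ⊃ ¬u) ⊃ (v ∧ (u ∨ u)) = 5 ⊃ 0 = 0
No assignment yields a value below 0, so this is the minimum.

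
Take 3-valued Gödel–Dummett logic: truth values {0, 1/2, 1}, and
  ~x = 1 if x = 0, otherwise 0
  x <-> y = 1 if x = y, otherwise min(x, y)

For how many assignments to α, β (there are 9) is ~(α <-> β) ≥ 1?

4

α = 0, β = 0 ↦ 0  <
α = 0, β = 1/2 ↦ 1  ≥
α = 0, β = 1 ↦ 1  ≥
α = 1/2, β = 0 ↦ 1  ≥
α = 1/2, β = 1/2 ↦ 0  <
α = 1/2, β = 1 ↦ 0  <
α = 1, β = 0 ↦ 1  ≥
α = 1, β = 1/2 ↦ 0  <
α = 1, β = 1 ↦ 0  <
So 4 of the 9 assignments meet the threshold.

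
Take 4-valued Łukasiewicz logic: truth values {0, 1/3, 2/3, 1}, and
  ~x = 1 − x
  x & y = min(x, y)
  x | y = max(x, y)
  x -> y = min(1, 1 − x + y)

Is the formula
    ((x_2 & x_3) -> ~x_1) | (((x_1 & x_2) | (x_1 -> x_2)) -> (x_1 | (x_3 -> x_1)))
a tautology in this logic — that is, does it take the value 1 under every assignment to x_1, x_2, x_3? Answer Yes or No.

Counterexample: take x_1 = 1/3, x_2 = 1, x_3 = 1.
x_2 & x_3 = 1 & 1 = 1
~x_1 = ~1/3 = 2/3
(x_2 & x_3) -> ~x_1 = 1 -> 2/3 = 2/3
x_1 & x_2 = 1/3 & 1 = 1/3
x_1 -> x_2 = 1/3 -> 1 = 1
(x_1 & x_2) | (x_1 -> x_2) = 1/3 | 1 = 1
x_3 -> x_1 = 1 -> 1/3 = 1/3
x_1 | (x_3 -> x_1) = 1/3 | 1/3 = 1/3
((x_1 & x_2) | (x_1 -> x_2)) -> (x_1 | (x_3 -> x_1)) = 1 -> 1/3 = 1/3
((x_2 & x_3) -> ~x_1) | (((x_1 & x_2) | (x_1 -> x_2)) -> (x_1 | (x_3 -> x_1))) = 2/3 | 1/3 = 2/3
This gives 2/3 ≠ 1.

No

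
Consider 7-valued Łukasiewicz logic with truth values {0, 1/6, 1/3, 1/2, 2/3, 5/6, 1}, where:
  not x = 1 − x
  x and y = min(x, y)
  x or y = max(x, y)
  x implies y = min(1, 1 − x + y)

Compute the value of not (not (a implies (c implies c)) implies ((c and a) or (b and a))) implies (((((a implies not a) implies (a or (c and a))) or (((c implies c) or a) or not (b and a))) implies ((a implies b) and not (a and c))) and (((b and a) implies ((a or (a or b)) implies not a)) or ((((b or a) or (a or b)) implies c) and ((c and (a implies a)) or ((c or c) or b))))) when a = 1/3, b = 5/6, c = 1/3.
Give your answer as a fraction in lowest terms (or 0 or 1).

c implies c = 1/3 implies 1/3 = 1
a implies (c implies c) = 1/3 implies 1 = 1
not (a implies (c implies c)) = not 1 = 0
c and a = 1/3 and 1/3 = 1/3
b and a = 5/6 and 1/3 = 1/3
(c and a) or (b and a) = 1/3 or 1/3 = 1/3
not (a implies (c implies c)) implies ((c and a) or (b and a)) = 0 implies 1/3 = 1
not (not (a implies (c implies c)) implies ((c and a) or (b and a))) = not 1 = 0
not a = not 1/3 = 2/3
a implies not a = 1/3 implies 2/3 = 1
c and a = 1/3 and 1/3 = 1/3
a or (c and a) = 1/3 or 1/3 = 1/3
(a implies not a) implies (a or (c and a)) = 1 implies 1/3 = 1/3
c implies c = 1/3 implies 1/3 = 1
(c implies c) or a = 1 or 1/3 = 1
b and a = 5/6 and 1/3 = 1/3
not (b and a) = not 1/3 = 2/3
((c implies c) or a) or not (b and a) = 1 or 2/3 = 1
((a implies not a) implies (a or (c and a))) or (((c implies c) or a) or not (b and a)) = 1/3 or 1 = 1
a implies b = 1/3 implies 5/6 = 1
a and c = 1/3 and 1/3 = 1/3
not (a and c) = not 1/3 = 2/3
(a implies b) and not (a and c) = 1 and 2/3 = 2/3
(((a implies not a) implies (a or (c and a))) or (((c implies c) or a) or not (b and a))) implies ((a implies b) and not (a and c)) = 1 implies 2/3 = 2/3
b and a = 5/6 and 1/3 = 1/3
a or b = 1/3 or 5/6 = 5/6
a or (a or b) = 1/3 or 5/6 = 5/6
not a = not 1/3 = 2/3
(a or (a or b)) implies not a = 5/6 implies 2/3 = 5/6
(b and a) implies ((a or (a or b)) implies not a) = 1/3 implies 5/6 = 1
b or a = 5/6 or 1/3 = 5/6
a or b = 1/3 or 5/6 = 5/6
(b or a) or (a or b) = 5/6 or 5/6 = 5/6
((b or a) or (a or b)) implies c = 5/6 implies 1/3 = 1/2
a implies a = 1/3 implies 1/3 = 1
c and (a implies a) = 1/3 and 1 = 1/3
c or c = 1/3 or 1/3 = 1/3
(c or c) or b = 1/3 or 5/6 = 5/6
(c and (a implies a)) or ((c or c) or b) = 1/3 or 5/6 = 5/6
(((b or a) or (a or b)) implies c) and ((c and (a implies a)) or ((c or c) or b)) = 1/2 and 5/6 = 1/2
((b and a) implies ((a or (a or b)) implies not a)) or ((((b or a) or (a or b)) implies c) and ((c and (a implies a)) or ((c or c) or b))) = 1 or 1/2 = 1
((((a implies not a) implies (a or (c and a))) or (((c implies c) or a) or not (b and a))) implies ((a implies b) and not (a and c))) and (((b and a) implies ((a or (a or b)) implies not a)) or ((((b or a) or (a or b)) implies c) and ((c and (a implies a)) or ((c or c) or b)))) = 2/3 and 1 = 2/3
not (not (a implies (c implies c)) implies ((c and a) or (b and a))) implies (((((a implies not a) implies (a or (c and a))) or (((c implies c) or a) or not (b and a))) implies ((a implies b) and not (a and c))) and (((b and a) implies ((a or (a or b)) implies not a)) or ((((b or a) or (a or b)) implies c) and ((c and (a implies a)) or ((c or c) or b))))) = 0 implies 2/3 = 1

1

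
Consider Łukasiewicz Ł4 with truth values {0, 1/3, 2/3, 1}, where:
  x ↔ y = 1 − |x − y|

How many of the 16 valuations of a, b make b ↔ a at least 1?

4

a = 0, b = 0 ↦ 1  ≥
a = 0, b = 1/3 ↦ 2/3  <
a = 0, b = 2/3 ↦ 1/3  <
a = 0, b = 1 ↦ 0  <
a = 1/3, b = 0 ↦ 2/3  <
a = 1/3, b = 1/3 ↦ 1  ≥
a = 1/3, b = 2/3 ↦ 2/3  <
a = 1/3, b = 1 ↦ 1/3  <
a = 2/3, b = 0 ↦ 1/3  <
a = 2/3, b = 1/3 ↦ 2/3  <
a = 2/3, b = 2/3 ↦ 1  ≥
a = 2/3, b = 1 ↦ 2/3  <
a = 1, b = 0 ↦ 0  <
a = 1, b = 1/3 ↦ 1/3  <
a = 1, b = 2/3 ↦ 2/3  <
a = 1, b = 1 ↦ 1  ≥
So 4 of the 16 assignments meet the threshold.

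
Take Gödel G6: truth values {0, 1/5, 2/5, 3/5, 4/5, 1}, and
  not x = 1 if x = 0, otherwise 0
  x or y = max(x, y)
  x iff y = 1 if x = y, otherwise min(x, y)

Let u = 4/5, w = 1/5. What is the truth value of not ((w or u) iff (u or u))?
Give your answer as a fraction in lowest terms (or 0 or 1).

w or u = 1/5 or 4/5 = 4/5
u or u = 4/5 or 4/5 = 4/5
(w or u) iff (u or u) = 4/5 iff 4/5 = 1
not ((w or u) iff (u or u)) = not 1 = 0

0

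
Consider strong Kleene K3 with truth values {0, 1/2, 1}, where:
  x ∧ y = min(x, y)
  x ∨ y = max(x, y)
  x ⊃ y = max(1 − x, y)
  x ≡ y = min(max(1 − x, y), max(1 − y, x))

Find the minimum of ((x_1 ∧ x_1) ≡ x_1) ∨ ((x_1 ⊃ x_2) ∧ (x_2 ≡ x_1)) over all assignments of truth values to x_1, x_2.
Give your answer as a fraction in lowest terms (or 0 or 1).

1/2

Take x_1 = 1/2, x_2 = 0:
x_1 ∧ x_1 = 1/2 ∧ 1/2 = 1/2
(x_1 ∧ x_1) ≡ x_1 = 1/2 ≡ 1/2 = 1/2
x_1 ⊃ x_2 = 1/2 ⊃ 0 = 1/2
x_2 ≡ x_1 = 0 ≡ 1/2 = 1/2
(x_1 ⊃ x_2) ∧ (x_2 ≡ x_1) = 1/2 ∧ 1/2 = 1/2
((x_1 ∧ x_1) ≡ x_1) ∨ ((x_1 ⊃ x_2) ∧ (x_2 ≡ x_1)) = 1/2 ∨ 1/2 = 1/2
No assignment yields a value below 1/2, so this is the minimum.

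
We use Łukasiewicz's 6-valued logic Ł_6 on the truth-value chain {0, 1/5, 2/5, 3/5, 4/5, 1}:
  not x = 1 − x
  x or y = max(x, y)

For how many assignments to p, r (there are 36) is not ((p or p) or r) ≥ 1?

value 1: 1 assignment (counts)
value 4/5: 3 assignments
value 3/5: 5 assignments
value 2/5: 7 assignments
value 1/5: 9 assignments
value 0: 11 assignments
So 1 of the 36 assignments meets the threshold.

1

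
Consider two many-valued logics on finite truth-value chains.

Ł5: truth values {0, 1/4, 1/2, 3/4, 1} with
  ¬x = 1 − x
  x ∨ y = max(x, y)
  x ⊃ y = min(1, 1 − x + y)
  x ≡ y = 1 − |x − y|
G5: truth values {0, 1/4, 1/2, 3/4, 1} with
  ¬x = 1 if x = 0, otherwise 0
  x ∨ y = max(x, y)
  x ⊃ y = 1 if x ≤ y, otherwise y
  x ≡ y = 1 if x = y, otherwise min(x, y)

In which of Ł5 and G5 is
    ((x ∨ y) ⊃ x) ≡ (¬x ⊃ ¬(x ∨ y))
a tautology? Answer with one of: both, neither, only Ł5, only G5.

In Ł5: every assignment gives 1 — tautology.
In G5: at x = 1/4, y = 1/2 the value is 1/4 — not a tautology.

only Ł5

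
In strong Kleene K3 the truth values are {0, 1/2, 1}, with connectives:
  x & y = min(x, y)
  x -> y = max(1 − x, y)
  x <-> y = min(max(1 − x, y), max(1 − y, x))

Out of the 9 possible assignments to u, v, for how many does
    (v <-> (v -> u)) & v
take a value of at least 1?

1

u = 0, v = 0 ↦ 0  <
u = 0, v = 1/2 ↦ 1/2  <
u = 0, v = 1 ↦ 0  <
u = 1/2, v = 0 ↦ 0  <
u = 1/2, v = 1/2 ↦ 1/2  <
u = 1/2, v = 1 ↦ 1/2  <
u = 1, v = 0 ↦ 0  <
u = 1, v = 1/2 ↦ 1/2  <
u = 1, v = 1 ↦ 1  ≥
So 1 of the 9 assignments meets the threshold.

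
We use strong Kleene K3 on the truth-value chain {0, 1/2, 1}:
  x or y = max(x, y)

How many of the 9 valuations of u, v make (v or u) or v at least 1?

u = 0, v = 0 ↦ 0  <
u = 0, v = 1/2 ↦ 1/2  <
u = 0, v = 1 ↦ 1  ≥
u = 1/2, v = 0 ↦ 1/2  <
u = 1/2, v = 1/2 ↦ 1/2  <
u = 1/2, v = 1 ↦ 1  ≥
u = 1, v = 0 ↦ 1  ≥
u = 1, v = 1/2 ↦ 1  ≥
u = 1, v = 1 ↦ 1  ≥
So 5 of the 9 assignments meet the threshold.

5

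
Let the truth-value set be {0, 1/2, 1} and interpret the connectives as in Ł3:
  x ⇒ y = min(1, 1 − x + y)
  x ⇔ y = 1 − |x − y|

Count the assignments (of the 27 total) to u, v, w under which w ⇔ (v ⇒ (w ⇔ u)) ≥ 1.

value 1: 9 assignments (counts)
value 1/2: 11 assignments
value 0: 7 assignments
So 9 of the 27 assignments meet the threshold.

9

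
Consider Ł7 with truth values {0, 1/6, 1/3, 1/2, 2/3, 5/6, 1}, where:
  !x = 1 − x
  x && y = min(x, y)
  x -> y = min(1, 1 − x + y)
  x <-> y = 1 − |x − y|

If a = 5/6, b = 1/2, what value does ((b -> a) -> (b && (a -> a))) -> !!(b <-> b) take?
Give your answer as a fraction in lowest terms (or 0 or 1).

1

b -> a = 1/2 -> 5/6 = 1
a -> a = 5/6 -> 5/6 = 1
b && (a -> a) = 1/2 && 1 = 1/2
(b -> a) -> (b && (a -> a)) = 1 -> 1/2 = 1/2
b <-> b = 1/2 <-> 1/2 = 1
!(b <-> b) = !1 = 0
!!(b <-> b) = !0 = 1
((b -> a) -> (b && (a -> a))) -> !!(b <-> b) = 1/2 -> 1 = 1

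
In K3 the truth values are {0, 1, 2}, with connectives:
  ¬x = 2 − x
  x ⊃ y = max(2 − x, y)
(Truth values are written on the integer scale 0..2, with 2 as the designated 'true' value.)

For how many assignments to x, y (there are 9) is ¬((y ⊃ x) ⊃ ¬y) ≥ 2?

x = 0, y = 0 ↦ 0  <
x = 0, y = 1 ↦ 1  <
x = 0, y = 2 ↦ 0  <
x = 1, y = 0 ↦ 0  <
x = 1, y = 1 ↦ 1  <
x = 1, y = 2 ↦ 1  <
x = 2, y = 0 ↦ 0  <
x = 2, y = 1 ↦ 1  <
x = 2, y = 2 ↦ 2  ≥
So 1 of the 9 assignments meets the threshold.

1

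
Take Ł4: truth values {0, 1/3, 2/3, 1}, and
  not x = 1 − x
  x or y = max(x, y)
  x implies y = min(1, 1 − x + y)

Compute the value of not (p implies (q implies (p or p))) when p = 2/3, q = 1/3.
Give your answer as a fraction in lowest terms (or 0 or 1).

p or p = 2/3 or 2/3 = 2/3
q implies (p or p) = 1/3 implies 2/3 = 1
p implies (q implies (p or p)) = 2/3 implies 1 = 1
not (p implies (q implies (p or p))) = not 1 = 0

0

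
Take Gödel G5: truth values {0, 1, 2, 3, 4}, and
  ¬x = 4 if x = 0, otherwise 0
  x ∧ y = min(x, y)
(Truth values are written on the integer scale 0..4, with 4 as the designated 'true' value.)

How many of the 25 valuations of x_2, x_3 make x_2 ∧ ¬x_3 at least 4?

value 4: 1 assignment (counts)
value 3: 1 assignment
value 2: 1 assignment
value 1: 1 assignment
value 0: 21 assignments
So 1 of the 25 assignments meets the threshold.

1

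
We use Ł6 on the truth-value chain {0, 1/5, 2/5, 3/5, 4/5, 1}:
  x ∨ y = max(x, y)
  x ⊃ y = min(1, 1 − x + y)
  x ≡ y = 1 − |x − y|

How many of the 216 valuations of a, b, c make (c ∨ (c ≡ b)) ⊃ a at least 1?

value 1: 84 assignments (counts)
value 4/5: 35 assignments
value 3/5: 33 assignments
value 2/5: 30 assignments
value 1/5: 23 assignments
value 0: 11 assignments
So 84 of the 216 assignments meet the threshold.

84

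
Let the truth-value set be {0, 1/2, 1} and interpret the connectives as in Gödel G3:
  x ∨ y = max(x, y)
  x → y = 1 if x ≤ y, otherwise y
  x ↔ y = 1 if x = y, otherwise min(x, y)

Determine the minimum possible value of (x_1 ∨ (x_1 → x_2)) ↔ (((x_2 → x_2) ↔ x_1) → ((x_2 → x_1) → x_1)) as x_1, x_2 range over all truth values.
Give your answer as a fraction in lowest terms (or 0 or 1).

1/2

Take x_1 = 1/2, x_2 = 0:
x_1 → x_2 = 1/2 → 0 = 0
x_1 ∨ (x_1 → x_2) = 1/2 ∨ 0 = 1/2
x_2 → x_2 = 0 → 0 = 1
(x_2 → x_2) ↔ x_1 = 1 ↔ 1/2 = 1/2
x_2 → x_1 = 0 → 1/2 = 1
(x_2 → x_1) → x_1 = 1 → 1/2 = 1/2
((x_2 → x_2) ↔ x_1) → ((x_2 → x_1) → x_1) = 1/2 → 1/2 = 1
(x_1 ∨ (x_1 → x_2)) ↔ (((x_2 → x_2) ↔ x_1) → ((x_2 → x_1) → x_1)) = 1/2 ↔ 1 = 1/2
No assignment yields a value below 1/2, so this is the minimum.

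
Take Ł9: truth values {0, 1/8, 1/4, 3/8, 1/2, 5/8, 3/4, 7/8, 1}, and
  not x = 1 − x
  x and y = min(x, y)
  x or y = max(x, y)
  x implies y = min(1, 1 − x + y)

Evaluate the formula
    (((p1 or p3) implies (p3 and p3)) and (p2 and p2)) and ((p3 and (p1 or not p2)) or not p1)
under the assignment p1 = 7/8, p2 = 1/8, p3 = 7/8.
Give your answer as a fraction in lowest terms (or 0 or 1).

p1 or p3 = 7/8 or 7/8 = 7/8
p3 and p3 = 7/8 and 7/8 = 7/8
(p1 or p3) implies (p3 and p3) = 7/8 implies 7/8 = 1
p2 and p2 = 1/8 and 1/8 = 1/8
((p1 or p3) implies (p3 and p3)) and (p2 and p2) = 1 and 1/8 = 1/8
not p2 = not 1/8 = 7/8
p1 or not p2 = 7/8 or 7/8 = 7/8
p3 and (p1 or not p2) = 7/8 and 7/8 = 7/8
not p1 = not 7/8 = 1/8
(p3 and (p1 or not p2)) or not p1 = 7/8 or 1/8 = 7/8
(((p1 or p3) implies (p3 and p3)) and (p2 and p2)) and ((p3 and (p1 or not p2)) or not p1) = 1/8 and 7/8 = 1/8

1/8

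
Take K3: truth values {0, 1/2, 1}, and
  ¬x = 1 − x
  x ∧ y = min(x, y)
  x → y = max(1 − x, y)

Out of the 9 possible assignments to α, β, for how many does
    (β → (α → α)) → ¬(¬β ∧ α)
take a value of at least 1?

α = 0, β = 0 ↦ 1  ≥
α = 0, β = 1/2 ↦ 1  ≥
α = 0, β = 1 ↦ 1  ≥
α = 1/2, β = 0 ↦ 1/2  <
α = 1/2, β = 1/2 ↦ 1/2  <
α = 1/2, β = 1 ↦ 1  ≥
α = 1, β = 0 ↦ 0  <
α = 1, β = 1/2 ↦ 1/2  <
α = 1, β = 1 ↦ 1  ≥
So 5 of the 9 assignments meet the threshold.

5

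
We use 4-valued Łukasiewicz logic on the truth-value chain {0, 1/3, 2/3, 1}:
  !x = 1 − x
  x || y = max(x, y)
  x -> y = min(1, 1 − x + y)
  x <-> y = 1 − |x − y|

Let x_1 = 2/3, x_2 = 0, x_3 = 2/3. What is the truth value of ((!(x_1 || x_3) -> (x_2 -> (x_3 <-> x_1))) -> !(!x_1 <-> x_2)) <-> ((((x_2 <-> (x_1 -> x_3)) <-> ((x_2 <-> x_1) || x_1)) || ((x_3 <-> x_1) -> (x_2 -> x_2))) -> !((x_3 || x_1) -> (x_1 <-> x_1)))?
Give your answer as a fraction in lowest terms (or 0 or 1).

2/3

x_1 || x_3 = 2/3 || 2/3 = 2/3
!(x_1 || x_3) = !2/3 = 1/3
x_3 <-> x_1 = 2/3 <-> 2/3 = 1
x_2 -> (x_3 <-> x_1) = 0 -> 1 = 1
!(x_1 || x_3) -> (x_2 -> (x_3 <-> x_1)) = 1/3 -> 1 = 1
!x_1 = !2/3 = 1/3
!x_1 <-> x_2 = 1/3 <-> 0 = 2/3
!(!x_1 <-> x_2) = !2/3 = 1/3
(!(x_1 || x_3) -> (x_2 -> (x_3 <-> x_1))) -> !(!x_1 <-> x_2) = 1 -> 1/3 = 1/3
x_1 -> x_3 = 2/3 -> 2/3 = 1
x_2 <-> (x_1 -> x_3) = 0 <-> 1 = 0
x_2 <-> x_1 = 0 <-> 2/3 = 1/3
(x_2 <-> x_1) || x_1 = 1/3 || 2/3 = 2/3
(x_2 <-> (x_1 -> x_3)) <-> ((x_2 <-> x_1) || x_1) = 0 <-> 2/3 = 1/3
x_3 <-> x_1 = 2/3 <-> 2/3 = 1
x_2 -> x_2 = 0 -> 0 = 1
(x_3 <-> x_1) -> (x_2 -> x_2) = 1 -> 1 = 1
((x_2 <-> (x_1 -> x_3)) <-> ((x_2 <-> x_1) || x_1)) || ((x_3 <-> x_1) -> (x_2 -> x_2)) = 1/3 || 1 = 1
x_3 || x_1 = 2/3 || 2/3 = 2/3
x_1 <-> x_1 = 2/3 <-> 2/3 = 1
(x_3 || x_1) -> (x_1 <-> x_1) = 2/3 -> 1 = 1
!((x_3 || x_1) -> (x_1 <-> x_1)) = !1 = 0
(((x_2 <-> (x_1 -> x_3)) <-> ((x_2 <-> x_1) || x_1)) || ((x_3 <-> x_1) -> (x_2 -> x_2))) -> !((x_3 || x_1) -> (x_1 <-> x_1)) = 1 -> 0 = 0
((!(x_1 || x_3) -> (x_2 -> (x_3 <-> x_1))) -> !(!x_1 <-> x_2)) <-> ((((x_2 <-> (x_1 -> x_3)) <-> ((x_2 <-> x_1) || x_1)) || ((x_3 <-> x_1) -> (x_2 -> x_2))) -> !((x_3 || x_1) -> (x_1 <-> x_1))) = 1/3 <-> 0 = 2/3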